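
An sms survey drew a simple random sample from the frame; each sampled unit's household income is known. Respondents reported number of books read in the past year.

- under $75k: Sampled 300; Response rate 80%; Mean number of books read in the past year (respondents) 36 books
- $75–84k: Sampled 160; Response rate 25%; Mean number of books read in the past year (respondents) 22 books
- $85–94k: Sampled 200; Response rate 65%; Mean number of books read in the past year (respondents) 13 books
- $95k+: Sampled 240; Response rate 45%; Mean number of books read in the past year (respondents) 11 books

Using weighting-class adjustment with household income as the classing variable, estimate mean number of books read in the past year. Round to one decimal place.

Each respondent's weight = sampled/responded in their class; summing within a class gives n_sampled, so:
  under $75k: 300 × 36 = 10,800
  $75–84k: 160 × 22 = 3520
  $85–94k: 200 × 13 = 2600
  $95k+: 240 × 11 = 2640
Adjusted estimate = 19,560 / 900 = 21.7333 → 21.7.

21.7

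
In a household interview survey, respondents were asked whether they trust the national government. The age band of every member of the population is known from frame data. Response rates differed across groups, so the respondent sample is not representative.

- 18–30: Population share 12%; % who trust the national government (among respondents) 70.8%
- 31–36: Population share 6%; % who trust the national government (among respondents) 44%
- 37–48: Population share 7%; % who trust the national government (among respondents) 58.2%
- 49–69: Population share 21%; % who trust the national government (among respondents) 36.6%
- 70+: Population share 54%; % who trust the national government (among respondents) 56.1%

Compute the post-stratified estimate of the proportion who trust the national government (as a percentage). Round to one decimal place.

53.2%

Each cell contributes population-share × respondent value:
  18–30: 0.12 × 70.8 = 8.496
  31–36: 0.06 × 44 = 2.64
  37–48: 0.07 × 58.2 = 4.074
  49–69: 0.21 × 36.6 = 7.686
  70+: 0.54 × 56.1 = 30.294
Post-stratified estimate = 53.19 → 53.2%.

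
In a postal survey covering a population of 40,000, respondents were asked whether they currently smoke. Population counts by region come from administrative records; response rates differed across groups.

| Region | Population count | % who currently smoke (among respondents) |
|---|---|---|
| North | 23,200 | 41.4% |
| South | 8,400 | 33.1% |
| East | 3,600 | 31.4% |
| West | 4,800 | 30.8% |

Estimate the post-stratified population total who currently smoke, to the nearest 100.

Apply each group's respondent rate to its population count:
  North: 23,200 × 41.4% = 9604.8
  South: 8,400 × 33.1% = 2780.4
  East: 3,600 × 31.4% = 1130.4
  West: 4,800 × 30.8% = 1478.4
Estimated total = 14,994 → 15,000.

15,000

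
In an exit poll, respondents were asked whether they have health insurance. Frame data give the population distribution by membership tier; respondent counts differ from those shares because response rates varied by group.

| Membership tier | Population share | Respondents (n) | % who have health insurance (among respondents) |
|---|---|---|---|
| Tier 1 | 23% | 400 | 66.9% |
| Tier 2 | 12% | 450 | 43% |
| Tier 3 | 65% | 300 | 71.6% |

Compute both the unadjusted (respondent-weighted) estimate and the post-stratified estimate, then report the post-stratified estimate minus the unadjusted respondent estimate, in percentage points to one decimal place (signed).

+8.3 percentage points

Without adjustment, the pooled respondent share is:
  (400/1150)×66.9 + (450/1150)×43 + (300/1150)×71.6 = 58.7739%
Post-stratified estimate weights by population shares:
  0.23×66.9 + 0.12×43 + 0.65×71.6 = 67.087%
Difference = 67.087 − 58.7739 = 8.3131 pp.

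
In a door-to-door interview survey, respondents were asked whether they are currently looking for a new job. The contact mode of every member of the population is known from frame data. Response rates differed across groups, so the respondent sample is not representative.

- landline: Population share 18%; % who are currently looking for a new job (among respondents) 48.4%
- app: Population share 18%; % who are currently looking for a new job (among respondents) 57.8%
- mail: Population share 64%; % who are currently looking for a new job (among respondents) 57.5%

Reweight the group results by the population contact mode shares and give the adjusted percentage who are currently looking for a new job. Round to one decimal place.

Each cell contributes population-share × respondent value:
  landline: 0.18 × 48.4 = 8.712
  app: 0.18 × 57.8 = 10.404
  mail: 0.64 × 57.5 = 36.8
Post-stratified estimate = 55.916 → 55.9%.

55.9%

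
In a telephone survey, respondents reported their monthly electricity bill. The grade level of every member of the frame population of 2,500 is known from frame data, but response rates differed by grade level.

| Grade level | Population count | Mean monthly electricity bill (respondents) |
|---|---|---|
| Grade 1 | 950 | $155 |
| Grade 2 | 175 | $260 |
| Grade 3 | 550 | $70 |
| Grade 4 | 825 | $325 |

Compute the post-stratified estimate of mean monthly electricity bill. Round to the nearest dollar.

$200

Post-stratification weights by population share, not respondent share:
  Grade 1: (950/2,500) × 155 = 58.9
  Grade 2: (175/2,500) × 260 = 18.2
  Grade 3: (550/2,500) × 70 = 15.4
  Grade 4: (825/2,500) × 325 = 107.25
Post-stratified estimate = 199.75 → $200.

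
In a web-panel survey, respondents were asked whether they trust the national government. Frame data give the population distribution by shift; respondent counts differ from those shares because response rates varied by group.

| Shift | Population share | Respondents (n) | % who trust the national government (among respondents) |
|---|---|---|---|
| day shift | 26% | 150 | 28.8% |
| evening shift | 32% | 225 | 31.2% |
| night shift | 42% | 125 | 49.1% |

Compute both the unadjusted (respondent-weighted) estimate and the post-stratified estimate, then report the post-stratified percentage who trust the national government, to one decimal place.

38.1%

Without adjustment, the pooled respondent share is:
  (150/500)×28.8 + (225/500)×31.2 + (125/500)×49.1 = 34.955%
Reweighting by population shift shares:
  0.26×28.8 + 0.32×31.2 + 0.42×49.1 = 38.094%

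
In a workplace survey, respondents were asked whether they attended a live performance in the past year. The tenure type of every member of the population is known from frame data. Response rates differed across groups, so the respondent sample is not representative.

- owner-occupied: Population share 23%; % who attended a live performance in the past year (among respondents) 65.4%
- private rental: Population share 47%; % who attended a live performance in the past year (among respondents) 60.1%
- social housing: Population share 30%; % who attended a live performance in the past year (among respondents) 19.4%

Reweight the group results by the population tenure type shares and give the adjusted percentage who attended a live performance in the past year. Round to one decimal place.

49.1%

Reweight to the known tenure type distribution:
  owner-occupied: 0.23 × 65.4 = 15.042
  private rental: 0.47 × 60.1 = 28.247
  social housing: 0.3 × 19.4 = 5.82
Post-stratified estimate = 49.109 → 49.1%.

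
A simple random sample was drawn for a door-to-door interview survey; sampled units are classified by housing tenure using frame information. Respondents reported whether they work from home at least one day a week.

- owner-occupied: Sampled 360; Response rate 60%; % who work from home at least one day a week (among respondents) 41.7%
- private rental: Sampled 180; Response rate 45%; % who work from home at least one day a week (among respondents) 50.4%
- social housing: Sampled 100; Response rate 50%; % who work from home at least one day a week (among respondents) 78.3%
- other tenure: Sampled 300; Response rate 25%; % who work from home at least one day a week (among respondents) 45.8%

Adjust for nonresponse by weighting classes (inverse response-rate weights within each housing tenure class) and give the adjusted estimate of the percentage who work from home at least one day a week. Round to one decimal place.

Each respondent's weight = sampled/responded in their class; summing within a class gives n_sampled, so:
  owner-occupied: 360 × 41.7 = 15012
  private rental: 180 × 50.4 = 9072
  social housing: 100 × 78.3 = 7830
  other tenure: 300 × 45.8 = 13,740
Adjusted estimate = 45,654 / 940 = 48.5681 → 48.6%.

48.6%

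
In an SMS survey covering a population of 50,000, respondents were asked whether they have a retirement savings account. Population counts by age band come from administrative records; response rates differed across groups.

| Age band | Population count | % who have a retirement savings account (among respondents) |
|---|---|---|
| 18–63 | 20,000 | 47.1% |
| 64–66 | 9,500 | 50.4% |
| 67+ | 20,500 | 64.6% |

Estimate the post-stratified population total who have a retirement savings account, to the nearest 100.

Apply each group's respondent rate to its population count:
  18–63: 20,000 × 47.1% = 9420
  64–66: 9,500 × 50.4% = 4788
  67+: 20,500 × 64.6% = 13,243
Estimated total = 27,451 → 27,500.

27,500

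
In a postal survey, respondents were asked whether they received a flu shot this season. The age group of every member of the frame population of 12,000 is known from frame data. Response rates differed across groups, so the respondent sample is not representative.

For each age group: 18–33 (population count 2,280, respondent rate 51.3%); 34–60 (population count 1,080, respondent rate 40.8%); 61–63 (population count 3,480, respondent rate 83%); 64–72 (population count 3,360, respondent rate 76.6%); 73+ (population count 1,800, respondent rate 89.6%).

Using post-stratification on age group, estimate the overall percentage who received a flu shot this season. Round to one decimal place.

72.4%

Reweight to the known age group distribution:
  18–33: (2,280/12,000) × 51.3 = 9.747
  34–60: (1,080/12,000) × 40.8 = 3.672
  61–63: (3,480/12,000) × 83 = 24.07
  64–72: (3,360/12,000) × 76.6 = 21.448
  73+: (1,800/12,000) × 89.6 = 13.44
Post-stratified estimate = 72.377 → 72.4%.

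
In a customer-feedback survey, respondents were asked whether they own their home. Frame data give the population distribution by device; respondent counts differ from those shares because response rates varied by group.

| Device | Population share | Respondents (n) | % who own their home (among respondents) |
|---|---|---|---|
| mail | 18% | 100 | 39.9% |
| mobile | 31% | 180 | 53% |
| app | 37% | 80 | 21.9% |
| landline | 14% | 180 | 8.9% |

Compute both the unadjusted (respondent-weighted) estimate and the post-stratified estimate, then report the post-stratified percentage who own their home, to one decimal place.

Without adjustment, the pooled respondent share is:
  (100/540)×39.9 + (180/540)×53 + (80/540)×21.9 + (180/540)×8.9 = 31.2667%
Post-stratified estimate weights by population shares:
  0.18×39.9 + 0.31×53 + 0.37×21.9 + 0.14×8.9 = 32.961%

33.0%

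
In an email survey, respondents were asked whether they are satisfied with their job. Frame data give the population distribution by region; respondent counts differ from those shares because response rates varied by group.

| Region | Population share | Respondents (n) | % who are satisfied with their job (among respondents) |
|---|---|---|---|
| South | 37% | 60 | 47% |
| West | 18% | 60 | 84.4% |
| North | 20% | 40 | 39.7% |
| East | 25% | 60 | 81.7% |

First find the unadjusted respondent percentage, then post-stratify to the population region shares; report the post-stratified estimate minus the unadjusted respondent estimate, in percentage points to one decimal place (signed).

-4.4 percentage points

Naive respondent-only estimate (weights = respondent counts):
  (60/220)×47 + (60/220)×84.4 + (40/220)×39.7 + (60/220)×81.7 = 65.3364%
Reweighting by population region shares:
  0.37×47 + 0.18×84.4 + 0.2×39.7 + 0.25×81.7 = 60.947%
Difference = 60.947 − 65.3364 = -4.3894 pp.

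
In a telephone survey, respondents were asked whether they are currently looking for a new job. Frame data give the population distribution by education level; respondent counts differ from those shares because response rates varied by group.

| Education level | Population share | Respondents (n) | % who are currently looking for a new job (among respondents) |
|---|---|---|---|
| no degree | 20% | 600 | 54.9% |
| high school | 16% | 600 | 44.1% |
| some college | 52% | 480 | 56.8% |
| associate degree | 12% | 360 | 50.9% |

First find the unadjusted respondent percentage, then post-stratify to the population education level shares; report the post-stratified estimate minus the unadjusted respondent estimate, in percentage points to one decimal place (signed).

Naive respondent-only estimate (weights = respondent counts):
  (600/2040)×54.9 + (600/2040)×44.1 + (480/2040)×56.8 + (360/2040)×50.9 = 51.4647%
Post-stratifying to population shares instead:
  0.2×54.9 + 0.16×44.1 + 0.52×56.8 + 0.12×50.9 = 53.68%
Difference = 53.68 − 51.4647 = 2.2153 pp.

+2.2 percentage points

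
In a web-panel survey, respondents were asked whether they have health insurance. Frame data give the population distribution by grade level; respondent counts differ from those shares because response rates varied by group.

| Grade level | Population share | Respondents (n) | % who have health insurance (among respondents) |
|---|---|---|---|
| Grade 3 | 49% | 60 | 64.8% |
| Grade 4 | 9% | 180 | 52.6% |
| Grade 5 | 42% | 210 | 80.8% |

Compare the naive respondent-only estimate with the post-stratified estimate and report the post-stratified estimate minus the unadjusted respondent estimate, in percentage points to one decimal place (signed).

Naive respondent-only estimate (weights = respondent counts):
  (60/450)×64.8 + (180/450)×52.6 + (210/450)×80.8 = 67.3867%
Reweighting by population grade level shares:
  0.49×64.8 + 0.09×52.6 + 0.42×80.8 = 70.422%
Difference = 70.422 − 67.3867 = 3.0353 pp.

+3.0 percentage points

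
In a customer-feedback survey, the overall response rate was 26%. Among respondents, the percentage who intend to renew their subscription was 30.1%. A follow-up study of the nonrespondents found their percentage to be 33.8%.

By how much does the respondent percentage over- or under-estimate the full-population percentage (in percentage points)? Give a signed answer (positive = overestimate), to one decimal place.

Nonresponse fraction = 1 − 0.26 = 0.74.
Bias = (nonresponse fraction) × (respondent percentage − nonrespondent percentage)
     = 0.74 × (30.1 − 33.8) = 0.74 × -3.7 = -2.738.

-2.7 percentage points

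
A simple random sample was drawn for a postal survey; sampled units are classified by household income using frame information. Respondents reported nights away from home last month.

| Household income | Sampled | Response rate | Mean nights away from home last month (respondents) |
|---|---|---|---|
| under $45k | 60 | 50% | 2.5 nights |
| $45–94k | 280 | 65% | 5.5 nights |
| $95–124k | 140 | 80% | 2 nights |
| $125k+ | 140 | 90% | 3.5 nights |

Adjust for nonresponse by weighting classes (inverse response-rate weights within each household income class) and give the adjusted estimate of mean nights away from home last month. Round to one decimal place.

Inverse-response-rate weighting restores each class to its sampled count, so class totals weight by n_sampled:
  under $45k: 60 × 2.5 = 150
  $45–94k: 280 × 5.5 = 1540
  $95–124k: 140 × 2 = 280
  $125k+: 140 × 3.5 = 490
Adjusted estimate = 2460 / 620 = 3.96774 → 4.0.

4.0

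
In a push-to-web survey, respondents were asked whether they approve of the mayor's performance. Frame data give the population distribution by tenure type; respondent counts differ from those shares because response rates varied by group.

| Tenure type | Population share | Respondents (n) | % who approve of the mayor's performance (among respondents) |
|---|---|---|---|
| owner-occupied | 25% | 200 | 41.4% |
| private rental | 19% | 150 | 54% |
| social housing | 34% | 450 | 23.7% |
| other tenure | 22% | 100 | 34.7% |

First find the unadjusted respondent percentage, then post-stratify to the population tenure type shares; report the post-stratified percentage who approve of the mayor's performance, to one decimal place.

Without adjustment, the pooled respondent share is:
  (200/900)×41.4 + (150/900)×54 + (450/900)×23.7 + (100/900)×34.7 = 33.9056%
Reweighting by population tenure type shares:
  0.25×41.4 + 0.19×54 + 0.34×23.7 + 0.22×34.7 = 36.302%

36.3%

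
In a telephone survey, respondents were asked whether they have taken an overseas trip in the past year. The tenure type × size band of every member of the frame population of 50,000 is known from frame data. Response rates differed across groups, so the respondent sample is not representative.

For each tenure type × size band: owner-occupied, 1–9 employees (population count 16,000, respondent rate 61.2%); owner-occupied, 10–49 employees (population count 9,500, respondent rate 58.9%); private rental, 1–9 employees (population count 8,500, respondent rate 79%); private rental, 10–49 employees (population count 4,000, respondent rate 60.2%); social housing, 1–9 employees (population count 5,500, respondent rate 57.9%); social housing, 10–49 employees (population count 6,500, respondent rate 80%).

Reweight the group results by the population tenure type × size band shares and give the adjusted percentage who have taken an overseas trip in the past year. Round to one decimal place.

65.8%

Each cell contributes population-share × respondent value:
  owner-occupied, 1–9 employees: (16,000/50,000) × 61.2 = 19.584
  owner-occupied, 10–49 employees: (9,500/50,000) × 58.9 = 11.191
  private rental, 1–9 employees: (8,500/50,000) × 79 = 13.43
  private rental, 10–49 employees: (4,000/50,000) × 60.2 = 4.816
  social housing, 1–9 employees: (5,500/50,000) × 57.9 = 6.369
  social housing, 10–49 employees: (6,500/50,000) × 80 = 10.4
Post-stratified estimate = 65.79 → 65.8%.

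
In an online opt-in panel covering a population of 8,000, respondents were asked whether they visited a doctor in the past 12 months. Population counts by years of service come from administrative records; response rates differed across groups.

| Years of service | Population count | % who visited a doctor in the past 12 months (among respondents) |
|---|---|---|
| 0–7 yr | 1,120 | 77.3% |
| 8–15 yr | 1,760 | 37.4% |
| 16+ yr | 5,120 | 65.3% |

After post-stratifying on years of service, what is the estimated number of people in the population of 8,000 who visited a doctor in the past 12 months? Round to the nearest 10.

Apply each group's respondent rate to its population count:
  0–7 yr: 1,120 × 77.3% = 865.76
  8–15 yr: 1,760 × 37.4% = 658.24
  16+ yr: 5,120 × 65.3% = 3343.36
Estimated total = 4867.36 → 4,870.

4,870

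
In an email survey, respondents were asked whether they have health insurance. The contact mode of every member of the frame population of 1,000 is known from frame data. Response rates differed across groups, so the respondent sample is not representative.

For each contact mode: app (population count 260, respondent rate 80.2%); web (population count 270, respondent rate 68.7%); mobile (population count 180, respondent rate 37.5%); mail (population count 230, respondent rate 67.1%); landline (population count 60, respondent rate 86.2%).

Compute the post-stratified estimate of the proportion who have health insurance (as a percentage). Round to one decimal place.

66.8%

Post-stratification weights by population share, not respondent share:
  app: (260/1,000) × 80.2 = 20.852
  web: (270/1,000) × 68.7 = 18.549
  mobile: (180/1,000) × 37.5 = 6.75
  mail: (230/1,000) × 67.1 = 15.433
  landline: (60/1,000) × 86.2 = 5.172
Post-stratified estimate = 66.756 → 66.8%.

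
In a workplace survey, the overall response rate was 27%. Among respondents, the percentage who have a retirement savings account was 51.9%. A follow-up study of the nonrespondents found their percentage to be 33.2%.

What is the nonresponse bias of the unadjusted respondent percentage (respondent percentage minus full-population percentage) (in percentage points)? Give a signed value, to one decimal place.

+13.7 percentage points

Nonresponse fraction = 1 − 0.27 = 0.73.
Bias = (nonresponse fraction) × (respondent percentage − nonrespondent percentage)
     = 0.73 × (51.9 − 33.2) = 0.73 × 18.7 = 13.651.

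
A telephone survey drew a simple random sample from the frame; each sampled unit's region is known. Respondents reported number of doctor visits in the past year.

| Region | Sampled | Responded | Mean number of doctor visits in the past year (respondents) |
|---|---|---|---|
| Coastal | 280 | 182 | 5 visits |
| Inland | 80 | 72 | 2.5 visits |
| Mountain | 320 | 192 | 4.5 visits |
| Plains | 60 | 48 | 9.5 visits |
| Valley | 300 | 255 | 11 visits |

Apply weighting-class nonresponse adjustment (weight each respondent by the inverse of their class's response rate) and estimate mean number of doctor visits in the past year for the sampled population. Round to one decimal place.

Class response rates: Coastal 182/280 = 65%, Inland 72/80 = 90%, Mountain 192/320 = 60%, Plains 48/60 = 80%, Valley 255/300 = 85%.
Each respondent's weight = sampled/responded in their class; summing within a class gives n_sampled, so:
  Coastal: 280 × 5 = 1400
  Inland: 80 × 2.5 = 200
  Mountain: 320 × 4.5 = 1440
  Plains: 60 × 9.5 = 570
  Valley: 300 × 11 = 3300
Adjusted estimate = 6910 / 1,040 = 6.64423 → 6.6.

6.6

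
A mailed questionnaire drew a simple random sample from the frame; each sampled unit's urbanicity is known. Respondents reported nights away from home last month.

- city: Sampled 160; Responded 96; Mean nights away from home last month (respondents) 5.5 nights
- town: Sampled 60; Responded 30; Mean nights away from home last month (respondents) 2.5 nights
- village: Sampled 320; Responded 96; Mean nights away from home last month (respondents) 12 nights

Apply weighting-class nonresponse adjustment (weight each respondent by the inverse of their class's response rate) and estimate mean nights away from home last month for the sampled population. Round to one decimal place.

9.0

Response rates by class: city 96/160 = 60%, town 30/60 = 50%, village 96/320 = 30%.
Each respondent's weight = sampled/responded in their class; summing within a class gives n_sampled, so:
  city: 160 × 5.5 = 880
  town: 60 × 2.5 = 150
  village: 320 × 12 = 3840
Adjusted estimate = 4870 / 540 = 9.01852 → 9.0.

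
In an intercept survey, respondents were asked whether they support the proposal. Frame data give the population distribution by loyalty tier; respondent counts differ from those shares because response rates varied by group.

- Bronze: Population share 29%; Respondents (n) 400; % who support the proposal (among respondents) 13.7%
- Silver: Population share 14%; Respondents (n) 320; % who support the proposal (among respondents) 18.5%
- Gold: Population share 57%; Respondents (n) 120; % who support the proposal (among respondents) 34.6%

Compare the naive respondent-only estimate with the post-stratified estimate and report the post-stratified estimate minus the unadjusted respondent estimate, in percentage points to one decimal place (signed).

Naive respondent-only estimate (weights = respondent counts):
  (400/840)×13.7 + (320/840)×18.5 + (120/840)×34.6 = 18.5143%
Post-stratified estimate weights by population shares:
  0.29×13.7 + 0.14×18.5 + 0.57×34.6 = 26.285%
Difference = 26.285 − 18.5143 = 7.7707 pp.

+7.8 percentage points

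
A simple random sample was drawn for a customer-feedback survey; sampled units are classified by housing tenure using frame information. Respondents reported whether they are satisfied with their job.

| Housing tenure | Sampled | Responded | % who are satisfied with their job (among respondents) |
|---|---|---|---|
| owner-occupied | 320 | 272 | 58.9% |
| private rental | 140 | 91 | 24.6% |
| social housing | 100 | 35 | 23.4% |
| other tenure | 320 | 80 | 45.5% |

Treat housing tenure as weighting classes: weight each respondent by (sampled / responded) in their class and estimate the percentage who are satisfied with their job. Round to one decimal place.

44.5%

Class response rates: owner-occupied 272/320 = 85%, private rental 91/140 = 65%, social housing 35/100 = 35%, other tenure 80/320 = 25%.
Weighting each respondent by the inverse class response rate inflates each class back to its sampled size, so the class weight is n_sampled:
  owner-occupied: 320 × 58.9 = 18,848
  private rental: 140 × 24.6 = 3444
  social housing: 100 × 23.4 = 2340
  other tenure: 320 × 45.5 = 14,560
Adjusted estimate = 39,192 / 880 = 44.5364 → 44.5%.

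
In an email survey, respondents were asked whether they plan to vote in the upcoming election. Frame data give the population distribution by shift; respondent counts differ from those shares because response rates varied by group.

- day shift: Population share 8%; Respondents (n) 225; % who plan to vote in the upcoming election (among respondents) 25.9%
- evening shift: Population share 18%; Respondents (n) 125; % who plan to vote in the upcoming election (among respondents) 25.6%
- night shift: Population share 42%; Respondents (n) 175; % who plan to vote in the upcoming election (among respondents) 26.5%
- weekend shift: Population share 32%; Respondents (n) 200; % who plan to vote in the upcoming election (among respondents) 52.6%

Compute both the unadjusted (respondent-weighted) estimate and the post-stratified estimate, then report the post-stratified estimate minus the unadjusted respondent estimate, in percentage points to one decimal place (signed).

+1.3 percentage points

Without adjustment, the pooled respondent share is:
  (225/725)×25.9 + (125/725)×25.6 + (175/725)×26.5 + (200/725)×52.6 = 33.3586%
Reweighting by population shift shares:
  0.08×25.9 + 0.18×25.6 + 0.42×26.5 + 0.32×52.6 = 34.642%
Difference = 34.642 − 33.3586 = 1.2834 pp.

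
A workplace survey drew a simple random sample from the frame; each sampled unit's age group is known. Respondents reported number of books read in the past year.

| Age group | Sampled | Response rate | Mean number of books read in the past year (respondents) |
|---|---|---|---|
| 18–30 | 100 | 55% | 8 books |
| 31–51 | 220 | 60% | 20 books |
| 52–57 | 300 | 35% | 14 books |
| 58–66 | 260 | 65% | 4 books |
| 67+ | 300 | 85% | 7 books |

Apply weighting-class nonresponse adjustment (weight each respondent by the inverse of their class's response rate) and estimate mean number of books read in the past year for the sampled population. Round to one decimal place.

Inverse-response-rate weighting restores each class to its sampled count, so class totals weight by n_sampled:
  18–30: 100 × 8 = 800
  31–51: 220 × 20 = 4400
  52–57: 300 × 14 = 4200
  58–66: 260 × 4 = 1040
  67+: 300 × 7 = 2100
Adjusted estimate = 12,540 / 1,180 = 10.6271 → 10.6.

10.6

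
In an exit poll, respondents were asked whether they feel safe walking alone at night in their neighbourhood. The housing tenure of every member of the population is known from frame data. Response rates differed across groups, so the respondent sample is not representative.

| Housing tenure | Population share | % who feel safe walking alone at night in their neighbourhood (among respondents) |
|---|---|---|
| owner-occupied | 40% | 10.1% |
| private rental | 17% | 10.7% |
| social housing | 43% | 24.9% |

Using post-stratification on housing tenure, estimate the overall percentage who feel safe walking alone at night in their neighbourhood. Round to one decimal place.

Each cell contributes population-share × respondent value:
  owner-occupied: 0.4 × 10.1 = 4.04
  private rental: 0.17 × 10.7 = 1.819
  social housing: 0.43 × 24.9 = 10.707
Post-stratified estimate = 16.566 → 16.6%.

16.6%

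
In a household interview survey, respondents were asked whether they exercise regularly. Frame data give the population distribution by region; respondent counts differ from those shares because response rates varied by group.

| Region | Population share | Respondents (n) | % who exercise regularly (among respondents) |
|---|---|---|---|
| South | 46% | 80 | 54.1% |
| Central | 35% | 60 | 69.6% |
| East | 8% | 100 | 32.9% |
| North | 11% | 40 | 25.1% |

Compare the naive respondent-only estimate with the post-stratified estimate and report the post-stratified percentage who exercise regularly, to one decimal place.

54.6%

Unadjusted (pooled respondent) estimate weights by respondent counts:
  (80/280)×54.1 + (60/280)×69.6 + (100/280)×32.9 + (40/280)×25.1 = 45.7071%
Post-stratifying to population shares instead:
  0.46×54.1 + 0.35×69.6 + 0.08×32.9 + 0.11×25.1 = 54.639%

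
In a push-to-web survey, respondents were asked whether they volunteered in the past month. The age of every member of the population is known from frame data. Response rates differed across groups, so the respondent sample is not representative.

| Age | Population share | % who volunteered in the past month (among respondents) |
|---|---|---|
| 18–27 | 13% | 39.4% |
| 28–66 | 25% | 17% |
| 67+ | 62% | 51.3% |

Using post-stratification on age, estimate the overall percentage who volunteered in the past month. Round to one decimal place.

Post-stratification weights by population share, not respondent share:
  18–27: 0.13 × 39.4 = 5.122
  28–66: 0.25 × 17 = 4.25
  67+: 0.62 × 51.3 = 31.806
Post-stratified estimate = 41.178 → 41.2%.

41.2%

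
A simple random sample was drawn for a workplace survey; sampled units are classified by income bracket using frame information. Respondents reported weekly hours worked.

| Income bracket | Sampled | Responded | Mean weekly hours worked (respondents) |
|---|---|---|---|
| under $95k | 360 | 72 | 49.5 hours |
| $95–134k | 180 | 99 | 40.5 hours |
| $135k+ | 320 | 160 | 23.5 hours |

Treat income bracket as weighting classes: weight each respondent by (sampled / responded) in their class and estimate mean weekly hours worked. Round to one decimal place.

Response rates by class: under $95k 72/360 = 20%, $95–134k 99/180 = 55%, $135k+ 160/320 = 50%.
Inverse-response-rate weighting restores each class to its sampled count, so class totals weight by n_sampled:
  under $95k: 360 × 49.5 = 17,820
  $95–134k: 180 × 40.5 = 7290
  $135k+: 320 × 23.5 = 7520
Adjusted estimate = 32,630 / 860 = 37.9419 → 37.9.

37.9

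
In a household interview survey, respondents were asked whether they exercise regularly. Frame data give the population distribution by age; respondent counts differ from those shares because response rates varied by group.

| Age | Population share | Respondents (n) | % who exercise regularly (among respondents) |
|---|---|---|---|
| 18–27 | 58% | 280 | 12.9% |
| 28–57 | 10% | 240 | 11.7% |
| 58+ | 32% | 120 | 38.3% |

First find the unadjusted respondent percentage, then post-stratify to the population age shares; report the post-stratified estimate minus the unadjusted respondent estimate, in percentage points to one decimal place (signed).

Naive respondent-only estimate (weights = respondent counts):
  (280/640)×12.9 + (240/640)×11.7 + (120/640)×38.3 = 17.2125%
Post-stratified estimate weights by population shares:
  0.58×12.9 + 0.1×11.7 + 0.32×38.3 = 20.908%
Difference = 20.908 − 17.2125 = 3.6955 pp.

+3.7 percentage points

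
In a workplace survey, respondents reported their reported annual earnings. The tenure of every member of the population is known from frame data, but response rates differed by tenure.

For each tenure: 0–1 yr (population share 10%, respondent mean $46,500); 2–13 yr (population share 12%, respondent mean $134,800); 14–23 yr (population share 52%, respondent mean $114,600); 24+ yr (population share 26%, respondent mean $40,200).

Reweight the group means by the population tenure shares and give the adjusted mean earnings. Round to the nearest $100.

Weight each group's respondent value by its population share:
  0–1 yr: 0.1 × 46,500 = 4650
  2–13 yr: 0.12 × 134,800 = 16,176
  14–23 yr: 0.52 × 114,600 = 59,592
  24+ yr: 0.26 × 40,200 = 10,452
Post-stratified estimate = 90,870 → $90,900.

$90,900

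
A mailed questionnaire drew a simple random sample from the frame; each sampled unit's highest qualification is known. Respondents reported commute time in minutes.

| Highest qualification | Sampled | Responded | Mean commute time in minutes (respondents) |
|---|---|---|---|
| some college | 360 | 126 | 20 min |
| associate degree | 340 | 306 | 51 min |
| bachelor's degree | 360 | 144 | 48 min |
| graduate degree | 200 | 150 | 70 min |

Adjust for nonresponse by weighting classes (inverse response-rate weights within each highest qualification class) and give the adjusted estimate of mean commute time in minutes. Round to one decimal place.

44.3

Response rates by class: some college 126/360 = 35%, associate degree 306/340 = 90%, bachelor's degree 144/360 = 40%, graduate degree 150/200 = 75%.
Each respondent's weight = sampled/responded in their class; summing within a class gives n_sampled, so:
  some college: 360 × 20 = 7200
  associate degree: 340 × 51 = 17,340
  bachelor's degree: 360 × 48 = 17,280
  graduate degree: 200 × 70 = 14,000
Adjusted estimate = 55,820 / 1,260 = 44.3016 → 44.3.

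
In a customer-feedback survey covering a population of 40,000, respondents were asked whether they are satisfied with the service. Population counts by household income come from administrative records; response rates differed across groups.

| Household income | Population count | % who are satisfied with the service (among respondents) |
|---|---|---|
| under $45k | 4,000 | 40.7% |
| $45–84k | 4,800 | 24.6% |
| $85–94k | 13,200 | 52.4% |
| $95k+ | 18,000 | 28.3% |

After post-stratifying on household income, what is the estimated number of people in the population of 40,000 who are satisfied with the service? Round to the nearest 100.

Apply each group's respondent rate to its population count:
  under $45k: 4,000 × 40.7% = 1628
  $45–84k: 4,800 × 24.6% = 1180.8
  $85–94k: 13,200 × 52.4% = 6916.8
  $95k+: 18,000 × 28.3% = 5094
Estimated total = 14819.6 → 14,800.

14,800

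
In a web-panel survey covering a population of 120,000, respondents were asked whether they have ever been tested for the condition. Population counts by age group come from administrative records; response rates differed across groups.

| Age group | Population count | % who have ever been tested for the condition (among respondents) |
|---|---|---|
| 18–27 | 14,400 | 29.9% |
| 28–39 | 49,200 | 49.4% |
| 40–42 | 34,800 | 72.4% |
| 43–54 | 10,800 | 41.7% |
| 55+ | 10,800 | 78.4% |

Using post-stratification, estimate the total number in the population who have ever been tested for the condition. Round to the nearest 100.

Estimated count per cell = population count × respondent percentage:
  18–27: 14,400 × 29.9% = 4305.6
  28–39: 49,200 × 49.4% = 24304.8
  40–42: 34,800 × 72.4% = 25195.2
  43–54: 10,800 × 41.7% = 4503.6
  55+: 10,800 × 78.4% = 8467.2
Estimated total = 66776.4 → 66,800.

66,800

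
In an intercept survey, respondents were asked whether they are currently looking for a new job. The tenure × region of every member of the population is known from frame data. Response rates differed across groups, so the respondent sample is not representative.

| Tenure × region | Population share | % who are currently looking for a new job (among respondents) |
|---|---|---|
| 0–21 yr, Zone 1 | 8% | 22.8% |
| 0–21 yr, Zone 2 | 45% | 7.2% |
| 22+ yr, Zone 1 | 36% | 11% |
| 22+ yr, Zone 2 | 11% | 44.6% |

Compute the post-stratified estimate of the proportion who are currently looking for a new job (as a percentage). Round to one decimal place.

13.9%

Reweight to the known tenure × region distribution:
  0–21 yr, Zone 1: 0.08 × 22.8 = 1.824
  0–21 yr, Zone 2: 0.45 × 7.2 = 3.24
  22+ yr, Zone 1: 0.36 × 11 = 3.96
  22+ yr, Zone 2: 0.11 × 44.6 = 4.906
Post-stratified estimate = 13.93 → 13.9%.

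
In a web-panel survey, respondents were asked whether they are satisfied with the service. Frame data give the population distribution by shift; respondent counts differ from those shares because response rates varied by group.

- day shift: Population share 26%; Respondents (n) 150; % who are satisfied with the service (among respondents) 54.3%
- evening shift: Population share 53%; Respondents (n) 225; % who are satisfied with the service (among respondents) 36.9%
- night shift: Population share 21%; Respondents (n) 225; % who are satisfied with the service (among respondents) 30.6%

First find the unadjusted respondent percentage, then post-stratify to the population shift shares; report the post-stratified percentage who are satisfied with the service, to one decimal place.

40.1%

Without adjustment, the pooled respondent share is:
  (150/600)×54.3 + (225/600)×36.9 + (225/600)×30.6 = 38.8875%
Post-stratifying to population shares instead:
  0.26×54.3 + 0.53×36.9 + 0.21×30.6 = 40.101%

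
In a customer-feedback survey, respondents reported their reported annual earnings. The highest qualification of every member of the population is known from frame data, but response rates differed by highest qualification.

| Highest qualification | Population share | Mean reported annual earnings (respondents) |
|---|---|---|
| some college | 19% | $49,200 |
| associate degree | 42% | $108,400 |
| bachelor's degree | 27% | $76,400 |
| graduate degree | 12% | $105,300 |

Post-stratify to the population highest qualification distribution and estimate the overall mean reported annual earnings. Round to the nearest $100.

$88,100

Weight each group's respondent value by its population share:
  some college: 0.19 × 49,200 = 9348
  associate degree: 0.42 × 108,400 = 45,528
  bachelor's degree: 0.27 × 76,400 = 20,628
  graduate degree: 0.12 × 105,300 = 12,636
Post-stratified estimate = 88,140 → $88,100.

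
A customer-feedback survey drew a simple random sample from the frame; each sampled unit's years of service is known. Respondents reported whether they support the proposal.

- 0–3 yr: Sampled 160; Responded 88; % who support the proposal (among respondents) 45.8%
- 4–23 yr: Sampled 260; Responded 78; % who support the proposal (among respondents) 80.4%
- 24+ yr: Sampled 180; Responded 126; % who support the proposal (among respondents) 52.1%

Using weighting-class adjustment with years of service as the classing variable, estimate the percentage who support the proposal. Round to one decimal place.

62.7%

Response rates by class: 0–3 yr 88/160 = 55%, 4–23 yr 78/260 = 30%, 24+ yr 126/180 = 70%.
Weighting each respondent by the inverse class response rate inflates each class back to its sampled size, so the class weight is n_sampled:
  0–3 yr: 160 × 45.8 = 7328
  4–23 yr: 260 × 80.4 = 20,904
  24+ yr: 180 × 52.1 = 9378
Adjusted estimate = 37,610 / 600 = 62.6833 → 62.7%.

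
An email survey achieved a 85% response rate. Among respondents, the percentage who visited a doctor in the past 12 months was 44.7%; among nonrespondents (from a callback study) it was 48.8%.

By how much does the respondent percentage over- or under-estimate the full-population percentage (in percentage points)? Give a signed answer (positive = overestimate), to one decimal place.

-0.6 percentage points

Nonresponse fraction = 1 − 0.85 = 0.15.
Bias = (nonresponse fraction) × (respondent percentage − nonrespondent percentage)
     = 0.15 × (44.7 − 48.8) = 0.15 × -4.1 = -0.615.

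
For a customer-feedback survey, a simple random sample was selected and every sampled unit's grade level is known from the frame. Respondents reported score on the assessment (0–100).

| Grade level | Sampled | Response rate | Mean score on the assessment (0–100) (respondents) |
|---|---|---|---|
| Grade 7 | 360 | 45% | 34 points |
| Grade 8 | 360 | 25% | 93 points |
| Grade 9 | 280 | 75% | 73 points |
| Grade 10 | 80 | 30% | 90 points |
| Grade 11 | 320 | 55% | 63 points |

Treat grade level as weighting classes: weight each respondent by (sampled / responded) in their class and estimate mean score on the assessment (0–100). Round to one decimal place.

With weight = n_sampled/n_responded per class, the weighted class total is n_sampled:
  Grade 7: 360 × 34 = 12,240
  Grade 8: 360 × 93 = 33,480
  Grade 9: 280 × 73 = 20,440
  Grade 10: 80 × 90 = 7200
  Grade 11: 320 × 63 = 20,160
Adjusted estimate = 93,520 / 1,400 = 66.8 → 66.8.

66.8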